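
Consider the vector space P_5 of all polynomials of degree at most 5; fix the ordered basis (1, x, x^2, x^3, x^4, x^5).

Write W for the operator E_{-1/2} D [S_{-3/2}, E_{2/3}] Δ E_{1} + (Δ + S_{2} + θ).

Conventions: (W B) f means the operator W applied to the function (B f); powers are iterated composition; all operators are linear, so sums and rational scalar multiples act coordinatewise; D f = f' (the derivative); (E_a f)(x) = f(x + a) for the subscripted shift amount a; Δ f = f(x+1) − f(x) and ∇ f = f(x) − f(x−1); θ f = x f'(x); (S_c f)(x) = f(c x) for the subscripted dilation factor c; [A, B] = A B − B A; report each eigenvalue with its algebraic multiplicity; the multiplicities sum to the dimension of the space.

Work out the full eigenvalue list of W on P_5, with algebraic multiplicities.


image of 1: 1
image of x: 3x + 1
image of x^2: 6x^2 + 2x + 1
image of x^3: 11x^3 + 3x^2 + 3x - 14
image of x^4: 20x^4 + 4x^3 + 6x^2 + 94x - 124
image of x^5: 37x^5 + 5x^4 + 10x^3 - (655/2)x^2 + (1885/2)x - 50203/72
the matrix is upper triangular; its diagonal is (1, 3, 6, 11, 20, 37)
for a triangular matrix the eigenvalues are the diagonal entries, with algebraic multiplicity their repetition count

λ = 1 (multiplicity 1), λ = 3 (multiplicity 1), λ = 6 (multiplicity 1), λ = 11 (multiplicity 1), λ = 20 (multiplicity 1), λ = 37 (multiplicity 1)


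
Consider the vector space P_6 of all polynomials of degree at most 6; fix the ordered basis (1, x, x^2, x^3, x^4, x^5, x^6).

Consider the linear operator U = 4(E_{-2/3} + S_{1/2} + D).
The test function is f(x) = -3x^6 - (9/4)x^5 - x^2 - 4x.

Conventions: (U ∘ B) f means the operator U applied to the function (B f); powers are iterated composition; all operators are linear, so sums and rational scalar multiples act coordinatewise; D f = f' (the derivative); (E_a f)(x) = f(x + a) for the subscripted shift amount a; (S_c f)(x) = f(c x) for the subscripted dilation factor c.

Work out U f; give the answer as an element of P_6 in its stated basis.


E_{-2/3} f = -3x^6 + (39/4)x^5 - (25/2)x^4 + (70/9)x^3 - (29/9)x^2 - (68/27)x + 548/243
S_{1/2} f = -(3/64)x^6 - (9/128)x^5 - (1/4)x^2 - 2x
D f = -18x^5 - (45/4)x^4 - 2x - 4
(E_{-2/3} + S_{1/2} + D) f = -(195/64)x^6 - (1065/128)x^5 - (95/4)x^4 + (70/9)x^3 - (125/36)x^2 - (176/27)x - 424/243
(4(E_{-2/3} + S_{1/2} + D)) f = -(195/16)x^6 - (1065/32)x^5 - 95x^4 + (280/9)x^3 - (125/9)x^2 - (704/27)x - 1696/243

the result is g(x) = -(195/16)x^6 - (1065/32)x^5 - 95x^4 + (280/9)x^3 - (125/9)x^2 - (704/27)x - 1696/243


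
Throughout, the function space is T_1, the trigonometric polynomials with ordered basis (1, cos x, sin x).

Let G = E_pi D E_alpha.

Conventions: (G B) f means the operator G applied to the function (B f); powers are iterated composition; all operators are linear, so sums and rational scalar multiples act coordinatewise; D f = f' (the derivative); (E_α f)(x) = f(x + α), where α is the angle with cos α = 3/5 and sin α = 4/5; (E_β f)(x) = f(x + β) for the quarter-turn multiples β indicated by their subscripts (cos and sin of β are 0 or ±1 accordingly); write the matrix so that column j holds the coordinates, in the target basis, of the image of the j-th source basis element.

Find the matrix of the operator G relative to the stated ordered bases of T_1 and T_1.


the matrix is [[0, 0, 0]; [0, 4/5, -3/5]; [0, 3/5, 4/5]] (rows listed top to bottom)

image of 1: 0
image of cos x: (4/5)cos x + (3/5)sin x
image of sin x: -(3/5)cos x + (4/5)sin x
each image's coordinates form column j of the matrix


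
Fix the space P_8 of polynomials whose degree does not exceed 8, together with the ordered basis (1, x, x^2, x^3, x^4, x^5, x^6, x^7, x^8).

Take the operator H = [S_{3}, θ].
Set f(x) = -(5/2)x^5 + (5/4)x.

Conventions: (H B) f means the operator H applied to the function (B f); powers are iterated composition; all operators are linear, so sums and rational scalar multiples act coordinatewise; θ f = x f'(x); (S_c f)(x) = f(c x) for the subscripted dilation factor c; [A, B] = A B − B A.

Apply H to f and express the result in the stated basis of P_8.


g(x) = 0

θ f = -(25/2)x^5 + (5/4)x
S_{3} θ f = -(6075/2)x^5 + (15/4)x
S_{3} f = -(1215/2)x^5 + (15/4)x
θ S_{3} f = -(6075/2)x^5 + (15/4)x
[S_{3}, θ] f = 0


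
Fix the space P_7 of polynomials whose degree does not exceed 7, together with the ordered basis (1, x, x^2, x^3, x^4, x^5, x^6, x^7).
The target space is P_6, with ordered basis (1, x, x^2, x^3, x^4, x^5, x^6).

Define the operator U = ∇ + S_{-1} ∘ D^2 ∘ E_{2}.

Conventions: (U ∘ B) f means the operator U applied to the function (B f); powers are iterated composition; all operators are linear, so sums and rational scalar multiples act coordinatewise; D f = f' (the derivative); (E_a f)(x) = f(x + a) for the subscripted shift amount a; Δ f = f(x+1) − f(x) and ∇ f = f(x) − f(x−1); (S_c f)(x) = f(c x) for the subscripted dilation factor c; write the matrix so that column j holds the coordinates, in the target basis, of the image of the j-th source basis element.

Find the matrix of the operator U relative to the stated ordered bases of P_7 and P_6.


the matrix is [[0, 1, 1, 13, 47, 161, 479, 1345]; [0, 0, 2, -9, -44, -245, -954, -3367]; [0, 0, 0, 3, 6, 130, 705, 3381]; [0, 0, 0, 0, 4, -30, -220, -1715]; [0, 0, 0, 0, 0, 5, 15, 455]; [0, 0, 0, 0, 0, 0, 6, -63]; [0, 0, 0, 0, 0, 0, 0, 7]] (rows listed top to bottom)

image of 1: 0
image of x: 1
image of x^2: 2x + 1
image of x^3: 3x^2 - 9x + 13
image of x^4: 4x^3 + 6x^2 - 44x + 47
image of x^5: 5x^4 - 30x^3 + 130x^2 - 245x + 161
image of x^6: 6x^5 + 15x^4 - 220x^3 + 705x^2 - 954x + 479
image of x^7: 7x^6 - 63x^5 + 455x^4 - 1715x^3 + 3381x^2 - 3367x + 1345
each image's coordinates form column j of the matrix


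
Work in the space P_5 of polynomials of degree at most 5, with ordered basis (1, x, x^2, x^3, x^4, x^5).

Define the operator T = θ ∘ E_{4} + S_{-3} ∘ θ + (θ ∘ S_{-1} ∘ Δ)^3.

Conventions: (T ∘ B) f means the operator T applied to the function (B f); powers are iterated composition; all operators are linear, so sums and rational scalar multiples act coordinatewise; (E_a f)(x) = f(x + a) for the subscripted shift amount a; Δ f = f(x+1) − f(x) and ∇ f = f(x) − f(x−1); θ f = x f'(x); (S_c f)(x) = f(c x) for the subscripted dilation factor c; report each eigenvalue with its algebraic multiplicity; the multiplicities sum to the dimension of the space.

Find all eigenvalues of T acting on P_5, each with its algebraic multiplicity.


λ = -1210 (multiplicity 1), λ = -78 (multiplicity 1), λ = -2 (multiplicity 1), λ = 0 (multiplicity 1), λ = 20 (multiplicity 1), λ = 328 (multiplicity 1)

image of 1: 0
image of x: -2x
image of x^2: 20x^2 + 8x
image of x^3: -78x^3 + 24x^2 + 48x
image of x^4: 328x^4 + 48x^3 + 192x^2 + 400x
image of x^5: -1210x^5 + 80x^4 + 480x^3 - 160x^2 + 1880x
the matrix is upper triangular; its diagonal is (0, -2, 20, -78, 328, -1210)
for a triangular matrix the eigenvalues are the diagonal entries, with algebraic multiplicity their repetition count


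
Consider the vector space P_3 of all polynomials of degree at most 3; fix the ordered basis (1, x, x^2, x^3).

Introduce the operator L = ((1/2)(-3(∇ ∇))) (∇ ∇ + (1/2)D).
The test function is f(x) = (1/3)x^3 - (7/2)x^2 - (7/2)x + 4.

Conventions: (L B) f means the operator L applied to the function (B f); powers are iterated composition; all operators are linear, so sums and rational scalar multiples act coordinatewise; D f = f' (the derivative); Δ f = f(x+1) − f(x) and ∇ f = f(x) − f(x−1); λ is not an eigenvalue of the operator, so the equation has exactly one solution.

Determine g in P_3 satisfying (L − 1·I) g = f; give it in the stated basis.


the result is g(x) = -(1/3)x^3 + (7/2)x^2 + (7/2)x - 5/2

write g with unknown coordinates in the stated basis and equate coefficients in (L − 1·I) g = f
solving from the highest basis element down gives g = -(1/3)x^3 + (7/2)x^2 + (7/2)x - 5/2
check: L g = 3/2
so L g − 1·g = (1/3)x^3 - (7/2)x^2 - (7/2)x + 4 = f ✓


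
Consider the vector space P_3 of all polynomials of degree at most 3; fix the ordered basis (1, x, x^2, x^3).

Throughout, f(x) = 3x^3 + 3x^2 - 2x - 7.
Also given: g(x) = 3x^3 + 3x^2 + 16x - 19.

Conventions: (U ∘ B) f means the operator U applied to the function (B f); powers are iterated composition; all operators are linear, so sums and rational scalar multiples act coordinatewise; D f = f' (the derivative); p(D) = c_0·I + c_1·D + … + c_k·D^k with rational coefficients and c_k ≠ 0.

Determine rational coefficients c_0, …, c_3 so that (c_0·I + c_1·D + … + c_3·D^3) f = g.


p(D) = I + D^2 − D^3, i.e. c_0 = 1, c_1 = 0, c_2 = 1, c_3 = -1

D^0 f = 3x^3 + 3x^2 - 2x - 7
D^1 f = 9x^2 + 6x - 2
D^2 f = 18x + 6
D^3 f = 18
matching coefficients of g against c_0 f + c_1 Df + … from the top degree down determines the c_i
solution: c_0 = 1, c_1 = 0, c_2 = 1, c_3 = -1


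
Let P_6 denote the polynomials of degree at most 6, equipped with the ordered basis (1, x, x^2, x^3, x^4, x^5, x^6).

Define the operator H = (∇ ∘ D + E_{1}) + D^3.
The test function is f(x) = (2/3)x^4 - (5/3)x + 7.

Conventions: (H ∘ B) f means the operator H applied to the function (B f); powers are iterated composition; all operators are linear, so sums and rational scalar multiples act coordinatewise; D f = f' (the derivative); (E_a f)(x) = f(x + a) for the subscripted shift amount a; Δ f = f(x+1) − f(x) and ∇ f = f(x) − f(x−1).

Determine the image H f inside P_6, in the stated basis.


D f = (8/3)x^3 - 5/3
∇ D f = 8x^2 - 8x + 8/3
E_{1} f = (2/3)x^4 + (8/3)x^3 + 4x^2 + x + 6
(∇ ∘ D + E_{1}) f = (2/3)x^4 + (8/3)x^3 + 12x^2 - 7x + 26/3
D f = (8/3)x^3 - 5/3
D D f = 8x^2
D D D f = 16x
((∇ ∘ D + E_{1}) + D^3) f = (2/3)x^4 + (8/3)x^3 + 12x^2 + 9x + 26/3

the result is g(x) = (2/3)x^4 + (8/3)x^3 + 12x^2 + 9x + 26/3


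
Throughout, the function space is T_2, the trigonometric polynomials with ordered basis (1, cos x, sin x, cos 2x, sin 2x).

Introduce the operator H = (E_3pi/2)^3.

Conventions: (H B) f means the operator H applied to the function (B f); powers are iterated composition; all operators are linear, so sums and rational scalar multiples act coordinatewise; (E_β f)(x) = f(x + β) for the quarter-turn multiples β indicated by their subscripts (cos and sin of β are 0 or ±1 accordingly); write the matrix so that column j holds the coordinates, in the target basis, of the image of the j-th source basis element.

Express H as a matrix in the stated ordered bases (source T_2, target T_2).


the matrix is [[1, 0, 0, 0, 0]; [0, 0, 1, 0, 0]; [0, -1, 0, 0, 0]; [0, 0, 0, -1, 0]; [0, 0, 0, 0, -1]] (rows listed top to bottom)

image of 1: 1
image of cos x: -sin x
image of sin x: cos x
image of cos 2x: -cos 2x
image of sin 2x: -sin 2x
each image's coordinates form column j of the matrix


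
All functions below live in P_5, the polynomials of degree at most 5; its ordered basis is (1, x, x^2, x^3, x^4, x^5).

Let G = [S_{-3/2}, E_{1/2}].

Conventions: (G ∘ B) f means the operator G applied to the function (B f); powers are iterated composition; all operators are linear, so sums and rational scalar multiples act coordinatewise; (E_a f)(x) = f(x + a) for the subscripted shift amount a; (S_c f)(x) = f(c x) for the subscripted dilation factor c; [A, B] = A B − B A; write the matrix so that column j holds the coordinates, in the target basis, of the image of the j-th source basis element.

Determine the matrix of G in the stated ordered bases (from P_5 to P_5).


image of 1: 0
image of x: 5/4
image of x^2: -(15/4)x - 5/16
image of x^3: (135/16)x^2 + (45/32)x + 35/64
image of x^4: -(135/8)x^3 - (135/32)x^2 - (105/32)x - 65/256
image of x^5: (2025/64)x^4 + (675/64)x^3 + (1575/128)x^2 + (975/512)x + 275/1024
each image's coordinates form column j of the matrix

the matrix is [[0, 5/4, -5/16, 35/64, -65/256, 275/1024]; [0, 0, -15/4, 45/32, -105/32, 975/512]; [0, 0, 0, 135/16, -135/32, 1575/128]; [0, 0, 0, 0, -135/8, 675/64]; [0, 0, 0, 0, 0, 2025/64]; [0, 0, 0, 0, 0, 0]] (rows listed top to bottom)


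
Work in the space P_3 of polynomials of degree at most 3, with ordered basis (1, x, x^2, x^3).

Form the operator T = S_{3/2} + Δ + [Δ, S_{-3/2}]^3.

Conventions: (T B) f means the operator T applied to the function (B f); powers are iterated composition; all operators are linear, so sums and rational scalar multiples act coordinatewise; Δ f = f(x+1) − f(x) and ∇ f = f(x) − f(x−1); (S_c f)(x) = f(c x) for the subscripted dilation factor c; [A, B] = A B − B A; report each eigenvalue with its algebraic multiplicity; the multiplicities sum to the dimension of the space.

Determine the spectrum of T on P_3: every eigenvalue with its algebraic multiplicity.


image of 1: 1
image of x: (3/2)x + 1
image of x^2: (9/4)x^2 + 2x + 1
image of x^3: (27/8)x^3 + 3x^2 + 3x + 10157/32
the matrix is upper triangular; its diagonal is (1, 3/2, 9/4, 27/8)
for a triangular matrix the eigenvalues are the diagonal entries, with algebraic multiplicity their repetition count

λ = 1 (multiplicity 1), λ = 3/2 (multiplicity 1), λ = 9/4 (multiplicity 1), λ = 27/8 (multiplicity 1)


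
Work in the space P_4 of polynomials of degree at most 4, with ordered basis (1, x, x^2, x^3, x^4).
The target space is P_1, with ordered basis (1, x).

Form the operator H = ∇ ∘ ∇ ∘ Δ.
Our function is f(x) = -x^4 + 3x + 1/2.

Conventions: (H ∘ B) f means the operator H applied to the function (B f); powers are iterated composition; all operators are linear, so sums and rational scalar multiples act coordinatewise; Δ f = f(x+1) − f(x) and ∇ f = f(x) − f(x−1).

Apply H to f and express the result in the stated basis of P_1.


Δ f = -4x^3 - 6x^2 - 4x + 2
∇ Δ f = -12x^2 - 2
∇ ∇ Δ f = -24x + 12

g(x) = -24x + 12


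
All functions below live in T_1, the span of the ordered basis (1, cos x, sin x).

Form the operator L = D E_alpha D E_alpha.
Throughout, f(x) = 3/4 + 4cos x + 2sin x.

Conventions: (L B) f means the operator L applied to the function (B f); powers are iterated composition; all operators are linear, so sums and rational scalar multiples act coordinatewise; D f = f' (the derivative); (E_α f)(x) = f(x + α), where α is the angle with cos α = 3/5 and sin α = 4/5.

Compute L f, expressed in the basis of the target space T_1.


g(x) = -(4/5)cos x + (22/5)sin x

E_alpha f = 3/4 + 4cos x - 2sin x
D E_alpha f = -2cos x - 4sin x
E_alpha (D E_alpha) f = -(22/5)cos x - (4/5)sin x
D E_alpha (D E_alpha) f = -(4/5)cos x + (22/5)sin x


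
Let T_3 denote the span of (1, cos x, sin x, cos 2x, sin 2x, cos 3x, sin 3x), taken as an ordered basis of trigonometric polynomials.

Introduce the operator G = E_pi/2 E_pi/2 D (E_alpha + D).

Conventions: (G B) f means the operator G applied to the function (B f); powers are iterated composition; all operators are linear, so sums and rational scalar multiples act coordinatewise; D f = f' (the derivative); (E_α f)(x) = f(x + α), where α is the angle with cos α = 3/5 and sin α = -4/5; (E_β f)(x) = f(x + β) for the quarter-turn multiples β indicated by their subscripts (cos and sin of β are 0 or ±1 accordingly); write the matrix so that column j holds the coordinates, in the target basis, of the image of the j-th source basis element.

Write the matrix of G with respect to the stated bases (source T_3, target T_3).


the matrix is [[0, 0, 0, 0, 0, 0, 0]; [0, 1/5, -3/5, 0, 0, 0, 0]; [0, 3/5, 1/5, 0, 0, 0, 0]; [0, 0, 0, -52/25, -14/25, 0, 0]; [0, 0, 0, 14/25, -52/25, 0, 0]; [0, 0, 0, 0, 0, 993/125, 351/125]; [0, 0, 0, 0, 0, -351/125, 993/125]] (rows listed top to bottom)

image of 1: 0
image of cos x: (1/5)cos x + (3/5)sin x
image of sin x: -(3/5)cos x + (1/5)sin x
image of cos 2x: -(52/25)cos 2x + (14/25)sin 2x
image of sin 2x: -(14/25)cos 2x - (52/25)sin 2x
image of cos 3x: (993/125)cos 3x - (351/125)sin 3x
image of sin 3x: (351/125)cos 3x + (993/125)sin 3x
each image's coordinates form column j of the matrix


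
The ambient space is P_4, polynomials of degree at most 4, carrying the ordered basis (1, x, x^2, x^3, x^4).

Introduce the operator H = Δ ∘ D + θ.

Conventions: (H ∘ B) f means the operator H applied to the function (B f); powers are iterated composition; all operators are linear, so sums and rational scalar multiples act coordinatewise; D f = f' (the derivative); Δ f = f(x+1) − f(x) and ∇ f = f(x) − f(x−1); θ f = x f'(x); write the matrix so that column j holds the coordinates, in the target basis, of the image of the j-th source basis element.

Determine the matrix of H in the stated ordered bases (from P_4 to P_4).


the matrix is [[0, 0, 2, 3, 4]; [0, 1, 0, 6, 12]; [0, 0, 2, 0, 12]; [0, 0, 0, 3, 0]; [0, 0, 0, 0, 4]] (rows listed top to bottom)

image of 1: 0
image of x: x
image of x^2: 2x^2 + 2
image of x^3: 3x^3 + 6x + 3
image of x^4: 4x^4 + 12x^2 + 12x + 4
each image's coordinates form column j of the matrix


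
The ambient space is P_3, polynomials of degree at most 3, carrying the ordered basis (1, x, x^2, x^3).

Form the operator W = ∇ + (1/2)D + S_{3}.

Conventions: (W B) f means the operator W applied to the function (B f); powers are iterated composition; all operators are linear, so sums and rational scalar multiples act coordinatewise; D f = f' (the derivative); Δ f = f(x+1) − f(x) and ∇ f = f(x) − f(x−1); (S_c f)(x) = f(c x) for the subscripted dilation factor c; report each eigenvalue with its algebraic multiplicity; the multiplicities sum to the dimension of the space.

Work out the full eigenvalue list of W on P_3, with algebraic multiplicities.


image of 1: 1
image of x: 3x + 3/2
image of x^2: 9x^2 + 3x - 1
image of x^3: 27x^3 + (9/2)x^2 - 3x + 1
the matrix is upper triangular; its diagonal is (1, 3, 9, 27)
for a triangular matrix the eigenvalues are the diagonal entries, with algebraic multiplicity their repetition count

λ = 1 (multiplicity 1), λ = 3 (multiplicity 1), λ = 9 (multiplicity 1), λ = 27 (multiplicity 1)


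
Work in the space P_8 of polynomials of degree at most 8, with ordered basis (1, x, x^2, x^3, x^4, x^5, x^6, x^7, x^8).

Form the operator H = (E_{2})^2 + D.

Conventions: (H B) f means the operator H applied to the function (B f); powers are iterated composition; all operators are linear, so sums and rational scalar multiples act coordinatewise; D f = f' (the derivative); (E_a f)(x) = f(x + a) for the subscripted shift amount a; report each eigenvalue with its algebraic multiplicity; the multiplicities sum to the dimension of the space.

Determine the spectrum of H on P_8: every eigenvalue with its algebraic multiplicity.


λ = 1 (multiplicity 9)

image of 1: 1
image of x: x + 5
image of x^2: x^2 + 10x + 16
image of x^3: x^3 + 15x^2 + 48x + 64
image of x^4: x^4 + 20x^3 + 96x^2 + 256x + 256
image of x^5: x^5 + 25x^4 + 160x^3 + 640x^2 + 1280x + 1024
image of x^6: x^6 + 30x^5 + 240x^4 + 1280x^3 + 3840x^2 + 6144x + 4096
image of x^7: x^7 + 35x^6 + 336x^5 + 2240x^4 + 8960x^3 + 21504x^2 + 28672x + 16384
image of x^8: x^8 + 40x^7 + 448x^6 + 3584x^5 + 17920x^4 + 57344x^3 + 114688x^2 + 131072x + 65536
the matrix is upper triangular; its diagonal is (1, 1, 1, 1, 1, 1, 1, 1, 1)
for a triangular matrix the eigenvalues are the diagonal entries, with algebraic multiplicity their repetition count


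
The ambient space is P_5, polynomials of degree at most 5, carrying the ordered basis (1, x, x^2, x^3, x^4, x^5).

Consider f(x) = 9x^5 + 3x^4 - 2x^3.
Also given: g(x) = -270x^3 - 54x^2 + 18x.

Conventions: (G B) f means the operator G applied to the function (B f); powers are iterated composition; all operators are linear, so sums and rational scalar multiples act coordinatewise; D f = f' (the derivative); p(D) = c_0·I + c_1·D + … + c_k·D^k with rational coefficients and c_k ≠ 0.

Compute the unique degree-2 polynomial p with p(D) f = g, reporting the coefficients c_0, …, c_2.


c_0 = 0, c_1 = 0, c_2 = -3/2

D^0 f = 9x^5 + 3x^4 - 2x^3
D^1 f = 45x^4 + 12x^3 - 6x^2
D^2 f = 180x^3 + 36x^2 - 12x
matching coefficients of g against c_0 f + c_1 Df + … from the top degree down determines the c_i
solution: c_0 = 0, c_1 = 0, c_2 = -3/2


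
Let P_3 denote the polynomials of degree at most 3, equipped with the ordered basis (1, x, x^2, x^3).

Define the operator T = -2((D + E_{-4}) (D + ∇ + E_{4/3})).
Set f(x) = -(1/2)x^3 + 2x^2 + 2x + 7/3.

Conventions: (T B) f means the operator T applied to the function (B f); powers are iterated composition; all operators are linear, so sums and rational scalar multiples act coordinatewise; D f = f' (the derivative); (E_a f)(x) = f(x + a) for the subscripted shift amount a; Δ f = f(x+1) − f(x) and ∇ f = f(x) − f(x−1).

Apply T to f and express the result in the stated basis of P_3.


D f = -(3/2)x^2 + 4x + 2
∇ f = -(3/2)x^2 + (11/2)x - 1/2
E_{4/3} f = -(1/2)x^3 + (14/3)x + 199/27
(D + ∇ + E_{4/3}) f = -(1/2)x^3 - 3x^2 + (85/6)x + 479/54
D (D + ∇ + E_{4/3}) f = -(3/2)x^2 - 6x + 85/6
E_{-4} (D + ∇ + E_{4/3}) f = -(1/2)x^3 + 3x^2 + (85/6)x - 3445/54
(D + E_{-4}) (D + ∇ + E_{4/3}) f = -(1/2)x^3 + (3/2)x^2 + (49/6)x - 1340/27
(-2((D + E_{-4}) (D + ∇ + E_{4/3}))) f = x^3 - 3x^2 - (49/3)x + 2680/27

the image equals g(x) = x^3 - 3x^2 - (49/3)x + 2680/27


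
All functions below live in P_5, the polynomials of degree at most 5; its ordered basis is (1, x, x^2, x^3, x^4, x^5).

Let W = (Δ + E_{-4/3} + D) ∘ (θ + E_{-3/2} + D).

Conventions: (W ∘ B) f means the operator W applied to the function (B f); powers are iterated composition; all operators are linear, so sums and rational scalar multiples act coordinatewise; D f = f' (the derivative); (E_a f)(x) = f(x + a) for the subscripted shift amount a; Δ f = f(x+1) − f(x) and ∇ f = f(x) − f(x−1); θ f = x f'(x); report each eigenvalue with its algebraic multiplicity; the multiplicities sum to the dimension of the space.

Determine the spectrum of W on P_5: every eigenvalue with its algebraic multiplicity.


image of 1: 1
image of x: 2x + 5/6
image of x^2: 3x^2 + 3x + 119/12
image of x^3: 4x^3 + (13/2)x^2 + (457/12)x - 1841/216
image of x^4: 5x^4 + (34/3)x^3 + (557/6)x^2 - (2137/54)x + 74009/1296
image of x^5: 6x^5 + (35/2)x^4 + (365/2)x^3 - (4055/36)x^2 + (132335/432)x - 125269/864
the matrix is upper triangular; its diagonal is (1, 2, 3, 4, 5, 6)
for a triangular matrix the eigenvalues are the diagonal entries, with algebraic multiplicity their repetition count

λ = 1 (multiplicity 1), λ = 2 (multiplicity 1), λ = 3 (multiplicity 1), λ = 4 (multiplicity 1), λ = 5 (multiplicity 1), λ = 6 (multiplicity 1)


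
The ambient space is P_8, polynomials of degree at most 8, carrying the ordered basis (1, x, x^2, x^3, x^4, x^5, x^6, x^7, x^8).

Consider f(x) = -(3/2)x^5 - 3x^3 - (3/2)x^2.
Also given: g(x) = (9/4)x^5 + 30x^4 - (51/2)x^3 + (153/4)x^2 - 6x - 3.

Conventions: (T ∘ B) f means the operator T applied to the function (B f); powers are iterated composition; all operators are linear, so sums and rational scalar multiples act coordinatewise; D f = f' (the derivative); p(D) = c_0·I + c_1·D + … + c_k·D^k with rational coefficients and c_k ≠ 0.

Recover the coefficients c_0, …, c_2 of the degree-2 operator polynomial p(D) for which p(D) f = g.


D^0 f = -(3/2)x^5 - 3x^3 - (3/2)x^2
D^1 f = -(15/2)x^4 - 9x^2 - 3x
D^2 f = -30x^3 - 18x - 3
matching coefficients of g against c_0 f + c_1 Df + … from the top degree down determines the c_i
solution: c_0 = -3/2, c_1 = -4, c_2 = 1

p(D) = -(3/2)·I − 4·D + D^2, i.e. c_0 = -3/2, c_1 = -4, c_2 = 1


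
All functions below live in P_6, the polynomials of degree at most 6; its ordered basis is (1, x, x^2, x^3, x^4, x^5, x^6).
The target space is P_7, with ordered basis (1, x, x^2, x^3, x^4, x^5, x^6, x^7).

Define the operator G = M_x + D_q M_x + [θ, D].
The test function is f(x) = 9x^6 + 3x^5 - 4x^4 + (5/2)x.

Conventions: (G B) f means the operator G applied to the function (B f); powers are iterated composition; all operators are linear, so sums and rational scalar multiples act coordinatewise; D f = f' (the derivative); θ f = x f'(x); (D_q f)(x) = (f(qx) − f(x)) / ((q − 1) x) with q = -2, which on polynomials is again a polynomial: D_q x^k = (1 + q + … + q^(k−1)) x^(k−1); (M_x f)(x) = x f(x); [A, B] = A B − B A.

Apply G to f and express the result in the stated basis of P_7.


g(x) = 9x^7 + 390x^6 - 121x^5 - 59x^4 + 16x^3 + (5/2)x^2 - (5/2)x - 5/2

M_x f = 9x^7 + 3x^6 - 4x^5 + (5/2)x^2
M_x f = 9x^7 + 3x^6 - 4x^5 + (5/2)x^2
D_q M_x f = 387x^6 - 63x^5 - 44x^4 - (5/2)x
D f = 54x^5 + 15x^4 - 16x^3 + 5/2
θ D f = 270x^5 + 60x^4 - 48x^3
θ f = 54x^6 + 15x^5 - 16x^4 + (5/2)x
D θ f = 324x^5 + 75x^4 - 64x^3 + 5/2
[θ, D] f = -54x^5 - 15x^4 + 16x^3 - 5/2
(M_x + D_q M_x + [θ, D]) f = 9x^7 + 390x^6 - 121x^5 - 59x^4 + 16x^3 + (5/2)x^2 - (5/2)x - 5/2


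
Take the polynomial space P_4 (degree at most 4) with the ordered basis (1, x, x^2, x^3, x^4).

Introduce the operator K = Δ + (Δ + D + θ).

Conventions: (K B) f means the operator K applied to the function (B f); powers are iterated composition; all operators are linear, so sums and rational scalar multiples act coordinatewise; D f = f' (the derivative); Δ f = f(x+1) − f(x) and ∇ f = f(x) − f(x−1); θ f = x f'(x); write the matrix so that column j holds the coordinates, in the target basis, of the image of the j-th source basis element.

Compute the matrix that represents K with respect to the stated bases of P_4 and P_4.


image of 1: 0
image of x: x + 3
image of x^2: 2x^2 + 6x + 2
image of x^3: 3x^3 + 9x^2 + 6x + 2
image of x^4: 4x^4 + 12x^3 + 12x^2 + 8x + 2
each image's coordinates form column j of the matrix

the matrix is [[0, 3, 2, 2, 2]; [0, 1, 6, 6, 8]; [0, 0, 2, 9, 12]; [0, 0, 0, 3, 12]; [0, 0, 0, 0, 4]] (rows listed top to bottom)


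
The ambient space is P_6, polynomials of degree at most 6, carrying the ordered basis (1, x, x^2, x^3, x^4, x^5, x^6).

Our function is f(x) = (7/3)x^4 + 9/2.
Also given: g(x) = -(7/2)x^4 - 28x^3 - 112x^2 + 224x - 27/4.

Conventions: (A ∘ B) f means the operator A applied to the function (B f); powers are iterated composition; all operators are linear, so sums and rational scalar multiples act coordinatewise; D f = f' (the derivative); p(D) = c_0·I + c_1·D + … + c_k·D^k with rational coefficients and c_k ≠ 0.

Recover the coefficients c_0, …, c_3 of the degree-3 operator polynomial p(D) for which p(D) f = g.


D^0 f = (7/3)x^4 + 9/2
D^1 f = (28/3)x^3
D^2 f = 28x^2
D^3 f = 56x
matching coefficients of g against c_0 f + c_1 Df + … from the top degree down determines the c_i
solution: c_0 = -3/2, c_1 = -3, c_2 = -4, c_3 = 4

c_0 = -3/2, c_1 = -3, c_2 = -4, c_3 = 4


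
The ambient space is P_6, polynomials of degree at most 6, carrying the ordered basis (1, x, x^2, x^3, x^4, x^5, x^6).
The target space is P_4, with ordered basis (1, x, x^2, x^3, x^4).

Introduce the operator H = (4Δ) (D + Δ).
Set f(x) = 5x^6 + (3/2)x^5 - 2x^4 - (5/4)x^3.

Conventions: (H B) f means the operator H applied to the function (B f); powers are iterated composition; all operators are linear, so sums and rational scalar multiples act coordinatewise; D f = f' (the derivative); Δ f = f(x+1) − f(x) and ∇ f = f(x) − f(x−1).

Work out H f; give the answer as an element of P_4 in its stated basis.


D f = 30x^5 + (15/2)x^4 - 8x^3 - (15/4)x^2
Δ f = 30x^5 + (165/2)x^4 + 107x^3 + (297/4)x^2 + (103/4)x + 13/4
(D + Δ) f = 60x^5 + 90x^4 + 99x^3 + (141/2)x^2 + (103/4)x + 13/4
Δ (D + Δ) f = 300x^4 + 960x^3 + 1437x^2 + 1098x + 1381/4
(4Δ) (D + Δ) f = 1200x^4 + 3840x^3 + 5748x^2 + 4392x + 1381

the result is g(x) = 1200x^4 + 3840x^3 + 5748x^2 + 4392x + 1381


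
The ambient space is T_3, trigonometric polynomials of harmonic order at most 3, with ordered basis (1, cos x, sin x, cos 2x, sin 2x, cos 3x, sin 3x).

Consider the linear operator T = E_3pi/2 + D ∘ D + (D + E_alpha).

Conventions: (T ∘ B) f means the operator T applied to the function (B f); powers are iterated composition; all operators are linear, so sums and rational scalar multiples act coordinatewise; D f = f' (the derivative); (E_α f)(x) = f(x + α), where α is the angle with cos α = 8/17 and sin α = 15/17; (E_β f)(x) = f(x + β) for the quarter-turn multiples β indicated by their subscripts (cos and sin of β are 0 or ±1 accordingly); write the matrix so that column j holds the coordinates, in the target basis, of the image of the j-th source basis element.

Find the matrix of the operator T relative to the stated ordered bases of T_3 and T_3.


image of 1: 2
image of cos x: -(9/17)cos x - (15/17)sin x
image of sin x: (15/17)cos x - (9/17)sin x
image of cos 2x: -(1606/289)cos 2x - (818/289)sin 2x
image of sin 2x: (818/289)cos 2x - (1606/289)sin 2x
image of cos 3x: -(49105/4913)cos 3x - (19157/4913)sin 3x
image of sin 3x: (19157/4913)cos 3x - (49105/4913)sin 3x
each image's coordinates form column j of the matrix

the matrix is [[2, 0, 0, 0, 0, 0, 0]; [0, -9/17, 15/17, 0, 0, 0, 0]; [0, -15/17, -9/17, 0, 0, 0, 0]; [0, 0, 0, -1606/289, 818/289, 0, 0]; [0, 0, 0, -818/289, -1606/289, 0, 0]; [0, 0, 0, 0, 0, -49105/4913, 19157/4913]; [0, 0, 0, 0, 0, -19157/4913, -49105/4913]] (rows listed top to bottom)


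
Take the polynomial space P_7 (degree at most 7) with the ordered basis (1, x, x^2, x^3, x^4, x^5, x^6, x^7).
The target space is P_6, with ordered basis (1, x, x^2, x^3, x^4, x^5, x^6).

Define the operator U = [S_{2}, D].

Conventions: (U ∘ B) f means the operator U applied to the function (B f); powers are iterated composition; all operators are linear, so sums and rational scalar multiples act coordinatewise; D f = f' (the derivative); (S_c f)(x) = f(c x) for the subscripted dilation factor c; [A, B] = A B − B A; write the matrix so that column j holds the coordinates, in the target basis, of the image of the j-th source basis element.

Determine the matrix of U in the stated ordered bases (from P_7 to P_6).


the matrix is [[0, -1, 0, 0, 0, 0, 0, 0]; [0, 0, -4, 0, 0, 0, 0, 0]; [0, 0, 0, -12, 0, 0, 0, 0]; [0, 0, 0, 0, -32, 0, 0, 0]; [0, 0, 0, 0, 0, -80, 0, 0]; [0, 0, 0, 0, 0, 0, -192, 0]; [0, 0, 0, 0, 0, 0, 0, -448]] (rows listed top to bottom)

image of 1: 0
image of x: -1
image of x^2: -4x
image of x^3: -12x^2
image of x^4: -32x^3
image of x^5: -80x^4
image of x^6: -192x^5
image of x^7: -448x^6
each image's coordinates form column j of the matrix


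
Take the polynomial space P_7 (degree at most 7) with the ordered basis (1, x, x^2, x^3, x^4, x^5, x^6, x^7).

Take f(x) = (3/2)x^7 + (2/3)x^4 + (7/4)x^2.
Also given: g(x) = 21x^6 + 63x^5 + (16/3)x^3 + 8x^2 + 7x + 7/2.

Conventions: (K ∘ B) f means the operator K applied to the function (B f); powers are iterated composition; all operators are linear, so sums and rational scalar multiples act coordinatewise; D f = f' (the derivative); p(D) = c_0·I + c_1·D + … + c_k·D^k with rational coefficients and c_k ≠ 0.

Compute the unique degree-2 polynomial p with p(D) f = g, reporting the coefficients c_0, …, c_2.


c_0 = 0, c_1 = 2, c_2 = 1

D^0 f = (3/2)x^7 + (2/3)x^4 + (7/4)x^2
D^1 f = (21/2)x^6 + (8/3)x^3 + (7/2)x
D^2 f = 63x^5 + 8x^2 + 7/2
matching coefficients of g against c_0 f + c_1 Df + … from the top degree down determines the c_i
solution: c_0 = 0, c_1 = 2, c_2 = 1


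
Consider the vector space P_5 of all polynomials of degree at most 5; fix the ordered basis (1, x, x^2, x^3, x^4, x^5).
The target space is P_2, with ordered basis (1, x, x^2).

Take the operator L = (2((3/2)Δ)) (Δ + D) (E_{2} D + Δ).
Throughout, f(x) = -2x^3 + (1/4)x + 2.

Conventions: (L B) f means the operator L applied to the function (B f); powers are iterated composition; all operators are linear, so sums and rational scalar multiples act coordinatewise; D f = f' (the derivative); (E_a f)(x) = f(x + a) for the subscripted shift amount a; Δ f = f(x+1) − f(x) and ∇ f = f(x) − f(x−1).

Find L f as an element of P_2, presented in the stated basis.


D f = -6x^2 + 1/4
E_{2} D f = -6x^2 - 24x - 95/4
Δ f = -6x^2 - 6x - 7/4
(E_{2} D + Δ) f = -12x^2 - 30x - 51/2
Δ (E_{2} D + Δ) f = -24x - 42
D (E_{2} D + Δ) f = -24x - 30
(Δ + D) (E_{2} D + Δ) f = -48x - 72
Δ (Δ + D) (E_{2} D + Δ) f = -48
((3/2)Δ) (Δ + D) (E_{2} D + Δ) f = -72
(2((3/2)Δ)) (Δ + D) (E_{2} D + Δ) f = -144

the result is g(x) = -144


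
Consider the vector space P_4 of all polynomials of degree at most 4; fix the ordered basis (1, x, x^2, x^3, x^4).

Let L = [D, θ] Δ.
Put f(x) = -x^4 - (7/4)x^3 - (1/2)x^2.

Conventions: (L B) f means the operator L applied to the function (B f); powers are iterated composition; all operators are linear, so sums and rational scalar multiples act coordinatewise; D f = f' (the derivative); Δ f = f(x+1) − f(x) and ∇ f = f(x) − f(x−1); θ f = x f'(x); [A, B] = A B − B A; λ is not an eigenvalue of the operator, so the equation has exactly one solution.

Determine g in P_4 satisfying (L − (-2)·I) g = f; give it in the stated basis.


write g with unknown coordinates in the stated basis and equate coefficients in (L − (-2)·I) g = f
solving from the highest basis element down gives g = -(1/2)x^4 - (7/8)x^3 + (11/4)x^2 + (45/8)x - 7/16
check: L g = -6x^2 - (45/4)x + 7/8
so L g − (-2)·g = -x^4 - (7/4)x^3 - (1/2)x^2 = f ✓

the image equals g(x) = -(1/2)x^4 - (7/8)x^3 + (11/4)x^2 + (45/8)x - 7/16


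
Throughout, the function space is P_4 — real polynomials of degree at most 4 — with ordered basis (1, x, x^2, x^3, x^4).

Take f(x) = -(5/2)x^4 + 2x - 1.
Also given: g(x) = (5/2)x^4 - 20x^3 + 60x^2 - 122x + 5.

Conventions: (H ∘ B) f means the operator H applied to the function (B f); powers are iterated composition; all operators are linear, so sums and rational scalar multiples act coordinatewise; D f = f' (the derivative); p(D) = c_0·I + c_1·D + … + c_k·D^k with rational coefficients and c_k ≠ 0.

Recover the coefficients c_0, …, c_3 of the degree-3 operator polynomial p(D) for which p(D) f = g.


D^0 f = -(5/2)x^4 + 2x - 1
D^1 f = -10x^3 + 2
D^2 f = -30x^2
D^3 f = -60x
matching coefficients of g against c_0 f + c_1 Df + … from the top degree down determines the c_i
solution: c_0 = -1, c_1 = 2, c_2 = -2, c_3 = 2

p(D) = -I + 2·D − 2·D^2 + 2·D^3, i.e. c_0 = -1, c_1 = 2, c_2 = -2, c_3 = 2


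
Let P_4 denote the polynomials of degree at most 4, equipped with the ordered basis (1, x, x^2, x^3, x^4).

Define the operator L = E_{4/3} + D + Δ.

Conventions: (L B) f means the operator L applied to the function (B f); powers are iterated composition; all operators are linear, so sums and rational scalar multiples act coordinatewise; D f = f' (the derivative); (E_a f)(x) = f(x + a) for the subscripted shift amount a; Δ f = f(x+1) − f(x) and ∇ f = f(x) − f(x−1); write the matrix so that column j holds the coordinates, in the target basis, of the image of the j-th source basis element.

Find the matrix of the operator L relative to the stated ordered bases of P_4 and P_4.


the matrix is [[1, 10/3, 25/9, 91/27, 337/81]; [0, 1, 20/3, 25/3, 364/27]; [0, 0, 1, 10, 50/3]; [0, 0, 0, 1, 40/3]; [0, 0, 0, 0, 1]] (rows listed top to bottom)

image of 1: 1
image of x: x + 10/3
image of x^2: x^2 + (20/3)x + 25/9
image of x^3: x^3 + 10x^2 + (25/3)x + 91/27
image of x^4: x^4 + (40/3)x^3 + (50/3)x^2 + (364/27)x + 337/81
each image's coordinates form column j of the matrix


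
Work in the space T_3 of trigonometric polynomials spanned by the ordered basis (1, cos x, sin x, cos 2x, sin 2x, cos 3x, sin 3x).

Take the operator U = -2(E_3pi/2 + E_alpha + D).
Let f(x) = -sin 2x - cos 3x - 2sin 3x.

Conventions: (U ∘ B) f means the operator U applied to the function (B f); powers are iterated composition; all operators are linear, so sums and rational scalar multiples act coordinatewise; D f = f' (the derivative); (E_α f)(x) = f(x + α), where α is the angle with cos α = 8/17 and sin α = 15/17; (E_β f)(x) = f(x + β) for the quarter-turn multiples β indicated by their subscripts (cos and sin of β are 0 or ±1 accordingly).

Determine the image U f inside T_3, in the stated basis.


E_3pi/2 f = sin 2x - 2cos 3x + sin 3x
E_alpha f = -(240/289)cos 2x + (161/289)sin 2x + (5878/4913)cos 3x + (9281/4913)sin 3x
D f = -2cos 2x - 6cos 3x + 3sin 3x
(E_3pi/2 + E_alpha + D) f = -(818/289)cos 2x + (450/289)sin 2x - (33426/4913)cos 3x + (28933/4913)sin 3x
(-2(E_3pi/2 + E_alpha + D)) f = (1636/289)cos 2x - (900/289)sin 2x + (66852/4913)cos 3x - (57866/4913)sin 3x

the result is g(x) = (1636/289)cos 2x - (900/289)sin 2x + (66852/4913)cos 3x - (57866/4913)sin 3x


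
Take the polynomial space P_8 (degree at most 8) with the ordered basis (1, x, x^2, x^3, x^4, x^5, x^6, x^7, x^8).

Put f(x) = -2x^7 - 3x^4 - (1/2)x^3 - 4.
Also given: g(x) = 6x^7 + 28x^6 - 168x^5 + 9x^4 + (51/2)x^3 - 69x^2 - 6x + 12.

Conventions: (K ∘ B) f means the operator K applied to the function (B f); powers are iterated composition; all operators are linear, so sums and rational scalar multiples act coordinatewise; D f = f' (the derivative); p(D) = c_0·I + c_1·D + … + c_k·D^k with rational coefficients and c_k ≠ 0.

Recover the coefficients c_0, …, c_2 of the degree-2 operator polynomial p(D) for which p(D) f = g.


D^0 f = -2x^7 - 3x^4 - (1/2)x^3 - 4
D^1 f = -14x^6 - 12x^3 - (3/2)x^2
D^2 f = -84x^5 - 36x^2 - 3x
matching coefficients of g against c_0 f + c_1 Df + … from the top degree down determines the c_i
solution: c_0 = -3, c_1 = -2, c_2 = 2

p(D) = -3·I − 2·D + 2·D^2, i.e. c_0 = -3, c_1 = -2, c_2 = 2


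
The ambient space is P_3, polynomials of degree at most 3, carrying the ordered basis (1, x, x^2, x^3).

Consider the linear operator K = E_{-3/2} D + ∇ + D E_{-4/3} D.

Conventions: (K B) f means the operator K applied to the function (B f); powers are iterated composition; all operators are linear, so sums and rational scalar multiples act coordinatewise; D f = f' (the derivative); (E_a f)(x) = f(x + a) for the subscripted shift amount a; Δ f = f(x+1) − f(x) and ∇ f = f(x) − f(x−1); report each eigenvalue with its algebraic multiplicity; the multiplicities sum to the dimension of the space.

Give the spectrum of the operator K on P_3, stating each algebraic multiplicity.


image of 1: 0
image of x: 2
image of x^2: 4x - 2
image of x^3: 6x^2 - 6x - 1/4
the matrix is upper triangular; its diagonal is (0, 0, 0, 0)
for a triangular matrix the eigenvalues are the diagonal entries, with algebraic multiplicity their repetition count

λ = 0 (multiplicity 4)


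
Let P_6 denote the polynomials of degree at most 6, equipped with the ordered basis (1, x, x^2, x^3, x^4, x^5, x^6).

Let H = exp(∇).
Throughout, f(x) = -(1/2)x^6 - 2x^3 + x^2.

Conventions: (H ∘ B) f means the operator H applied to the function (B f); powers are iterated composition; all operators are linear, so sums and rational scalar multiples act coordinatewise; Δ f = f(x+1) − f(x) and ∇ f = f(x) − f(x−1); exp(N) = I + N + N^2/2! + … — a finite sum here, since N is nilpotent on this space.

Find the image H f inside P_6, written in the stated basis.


the result is g(x) = -(1/2)x^6 - 3x^5 + 8x^3 - (25/2)x^2 - 4x + 13/2

order-1 term: -3x^5 + (15/2)x^4 - 10x^3 + (3/2)x^2 + 5x - 5/2
order-2 term: -(15/2)x^4 + 30x^3 - (105/2)x^2 + 39x - 17/2
order-3 term: -10x^3 + 45x^2 - 75x + 43
order-4 term: -(15/2)x^2 + 30x - 65/2
order-5 term: -3x + 15/2
order-6 term: -1/2
the series for exp(∇) f terminates at order 6
exp(∇) f = -(1/2)x^6 - 3x^5 + 8x^3 - (25/2)x^2 - 4x + 13/2


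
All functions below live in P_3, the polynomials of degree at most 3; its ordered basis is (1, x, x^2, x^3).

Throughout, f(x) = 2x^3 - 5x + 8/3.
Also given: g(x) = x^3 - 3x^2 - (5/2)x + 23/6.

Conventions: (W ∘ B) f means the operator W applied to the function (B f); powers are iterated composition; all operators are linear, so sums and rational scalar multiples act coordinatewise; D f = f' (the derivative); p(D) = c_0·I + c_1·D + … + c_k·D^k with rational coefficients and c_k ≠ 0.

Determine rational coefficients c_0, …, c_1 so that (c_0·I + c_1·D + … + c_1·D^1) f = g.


D^0 f = 2x^3 - 5x + 8/3
D^1 f = 6x^2 - 5
matching coefficients of g against c_0 f + c_1 Df + … from the top degree down determines the c_i
solution: c_0 = 1/2, c_1 = -1/2

p(D) = (1/2)·I − (1/2)·D, i.e. c_0 = 1/2, c_1 = -1/2
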